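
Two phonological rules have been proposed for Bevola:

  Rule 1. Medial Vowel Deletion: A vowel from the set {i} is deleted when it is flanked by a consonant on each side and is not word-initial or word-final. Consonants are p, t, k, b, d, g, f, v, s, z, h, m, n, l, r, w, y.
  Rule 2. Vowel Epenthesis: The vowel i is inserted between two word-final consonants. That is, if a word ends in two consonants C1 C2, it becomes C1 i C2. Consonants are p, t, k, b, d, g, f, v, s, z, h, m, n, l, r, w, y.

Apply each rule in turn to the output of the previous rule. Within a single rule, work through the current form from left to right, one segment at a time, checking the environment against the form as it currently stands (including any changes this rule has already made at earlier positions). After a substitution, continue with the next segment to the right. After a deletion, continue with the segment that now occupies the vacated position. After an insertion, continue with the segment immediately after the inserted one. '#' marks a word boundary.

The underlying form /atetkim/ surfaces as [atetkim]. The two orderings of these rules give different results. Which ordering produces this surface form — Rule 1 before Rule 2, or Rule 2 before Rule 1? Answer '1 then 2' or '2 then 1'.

Order 1 then 2:
  1 Medial Vowel Deletion: [atetkim] → [atetkm]
  2 Vowel Epenthesis: [atetkm] → [atetkim]
  result: [atetkim]
Order 2 then 1:
  2 Vowel Epenthesis: no change — [atetkim]
  1 Medial Vowel Deletion: [atetkim] → [atetkm]
  result: [atetkm]

1 then 2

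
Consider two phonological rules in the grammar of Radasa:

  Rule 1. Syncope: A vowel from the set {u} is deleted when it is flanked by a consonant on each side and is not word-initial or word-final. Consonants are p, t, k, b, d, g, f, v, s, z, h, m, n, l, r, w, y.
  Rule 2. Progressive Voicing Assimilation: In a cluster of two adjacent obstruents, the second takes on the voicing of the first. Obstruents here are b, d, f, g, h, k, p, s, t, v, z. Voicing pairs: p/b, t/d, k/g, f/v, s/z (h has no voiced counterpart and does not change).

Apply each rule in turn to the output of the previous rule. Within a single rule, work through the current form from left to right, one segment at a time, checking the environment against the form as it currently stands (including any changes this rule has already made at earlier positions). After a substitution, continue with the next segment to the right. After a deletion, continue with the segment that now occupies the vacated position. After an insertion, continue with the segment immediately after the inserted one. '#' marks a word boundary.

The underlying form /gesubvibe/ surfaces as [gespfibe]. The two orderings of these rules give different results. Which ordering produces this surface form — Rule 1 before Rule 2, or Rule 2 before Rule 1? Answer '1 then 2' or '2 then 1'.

1 then 2

Order 1 then 2:
  1 Syncope: [gesubvibe] → [gesbvibe]
  2 Progressive Voicing Assimilation: [gesbvibe] → [gespfibe]
  result: [gespfibe]
Order 2 then 1:
  2 Progressive Voicing Assimilation: no change — [gesubvibe]
  1 Syncope: [gesubvibe] → [gesbvibe]
  result: [gesbvibe]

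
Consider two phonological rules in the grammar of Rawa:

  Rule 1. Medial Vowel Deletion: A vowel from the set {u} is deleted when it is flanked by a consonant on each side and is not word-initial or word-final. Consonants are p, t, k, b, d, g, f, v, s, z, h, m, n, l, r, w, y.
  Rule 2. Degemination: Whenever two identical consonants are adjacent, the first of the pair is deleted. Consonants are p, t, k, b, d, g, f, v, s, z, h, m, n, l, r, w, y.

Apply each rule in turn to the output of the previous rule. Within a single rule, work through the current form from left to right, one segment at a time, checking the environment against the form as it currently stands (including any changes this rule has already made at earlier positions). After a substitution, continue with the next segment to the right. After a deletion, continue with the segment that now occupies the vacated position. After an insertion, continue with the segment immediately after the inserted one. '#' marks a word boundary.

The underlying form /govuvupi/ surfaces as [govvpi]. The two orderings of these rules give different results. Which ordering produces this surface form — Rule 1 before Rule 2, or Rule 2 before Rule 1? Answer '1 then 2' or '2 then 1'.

2 then 1

Order 1 then 2:
  1 Medial Vowel Deletion: [govuvupi] → [govvpi]
  2 Degemination: [govvpi] → [govpi]
  result: [govpi]
Order 2 then 1:
  2 Degemination: no change — [govuvupi]
  1 Medial Vowel Deletion: [govuvupi] → [govvpi]
  result: [govvpi]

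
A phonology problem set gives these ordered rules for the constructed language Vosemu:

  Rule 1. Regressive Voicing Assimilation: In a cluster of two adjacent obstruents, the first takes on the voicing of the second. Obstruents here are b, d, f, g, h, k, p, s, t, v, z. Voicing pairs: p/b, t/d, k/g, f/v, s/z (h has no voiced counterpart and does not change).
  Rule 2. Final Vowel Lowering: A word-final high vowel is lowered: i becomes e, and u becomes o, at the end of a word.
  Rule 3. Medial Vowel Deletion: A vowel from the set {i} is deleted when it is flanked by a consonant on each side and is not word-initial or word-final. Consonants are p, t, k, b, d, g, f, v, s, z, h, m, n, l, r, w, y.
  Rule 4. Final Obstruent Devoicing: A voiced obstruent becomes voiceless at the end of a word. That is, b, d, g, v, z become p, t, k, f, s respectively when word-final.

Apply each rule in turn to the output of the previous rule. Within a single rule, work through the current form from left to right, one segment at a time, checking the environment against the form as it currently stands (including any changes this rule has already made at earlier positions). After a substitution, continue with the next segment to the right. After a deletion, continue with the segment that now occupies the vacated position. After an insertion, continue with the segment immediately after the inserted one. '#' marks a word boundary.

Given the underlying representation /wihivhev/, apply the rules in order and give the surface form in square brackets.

[whfhef]

Rule 1 Regressive Voicing Assimilation: [wihivhev] → [wihifhev]
Rule 2 Final Vowel Lowering: no change — [wihifhev]
Rule 3 Medial Vowel Deletion: [wihifhev] → [whfhev]
Rule 4 Final Obstruent Devoicing: [whfhev] → [whfhef]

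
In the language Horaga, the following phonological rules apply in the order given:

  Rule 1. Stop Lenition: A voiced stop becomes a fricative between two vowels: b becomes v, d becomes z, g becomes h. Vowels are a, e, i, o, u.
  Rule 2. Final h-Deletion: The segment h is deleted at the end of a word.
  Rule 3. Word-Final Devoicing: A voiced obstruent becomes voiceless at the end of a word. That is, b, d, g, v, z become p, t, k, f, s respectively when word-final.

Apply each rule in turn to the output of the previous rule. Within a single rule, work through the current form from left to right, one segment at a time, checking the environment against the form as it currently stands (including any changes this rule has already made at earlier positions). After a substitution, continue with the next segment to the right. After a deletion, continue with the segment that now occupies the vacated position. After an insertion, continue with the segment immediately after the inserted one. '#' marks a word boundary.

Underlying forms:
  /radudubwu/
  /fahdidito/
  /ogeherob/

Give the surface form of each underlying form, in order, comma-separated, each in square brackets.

/radudubwu/:
  Rule 1 Stop Lenition: [radudubwu] → [razuzubwu]
  Rule 2 Final h-Deletion: no change — [razuzubwu]
  Rule 3 Word-Final Devoicing: no change — [razuzubwu]
/fahdidito/:
  Rule 1 Stop Lenition: [fahdidito] → [fahdizito]
  Rule 2 Final h-Deletion: no change — [fahdizito]
  Rule 3 Word-Final Devoicing: no change — [fahdizito]
/ogeherob/:
  Rule 1 Stop Lenition: [ogeherob] → [oheherob]
  Rule 2 Final h-Deletion: no change — [oheherob]
  Rule 3 Word-Final Devoicing: [oheherob] → [oheherop]

[razuzubwu], [fahdizito], [oheherop]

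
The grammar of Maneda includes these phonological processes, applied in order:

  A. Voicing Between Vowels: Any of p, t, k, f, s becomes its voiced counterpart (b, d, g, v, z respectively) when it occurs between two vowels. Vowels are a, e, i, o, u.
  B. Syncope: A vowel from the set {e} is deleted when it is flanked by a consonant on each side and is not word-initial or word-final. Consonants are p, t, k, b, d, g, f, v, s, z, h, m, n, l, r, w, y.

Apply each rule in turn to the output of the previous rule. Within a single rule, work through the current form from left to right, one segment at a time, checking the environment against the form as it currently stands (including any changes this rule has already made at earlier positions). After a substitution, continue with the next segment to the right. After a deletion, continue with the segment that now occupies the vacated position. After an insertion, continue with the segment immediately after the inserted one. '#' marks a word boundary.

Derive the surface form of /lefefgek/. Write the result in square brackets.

A Voicing Between Vowels: [lefefgek] → [levefgek]
B Syncope: [levefgek] → [lvfgk]

[lvfgk]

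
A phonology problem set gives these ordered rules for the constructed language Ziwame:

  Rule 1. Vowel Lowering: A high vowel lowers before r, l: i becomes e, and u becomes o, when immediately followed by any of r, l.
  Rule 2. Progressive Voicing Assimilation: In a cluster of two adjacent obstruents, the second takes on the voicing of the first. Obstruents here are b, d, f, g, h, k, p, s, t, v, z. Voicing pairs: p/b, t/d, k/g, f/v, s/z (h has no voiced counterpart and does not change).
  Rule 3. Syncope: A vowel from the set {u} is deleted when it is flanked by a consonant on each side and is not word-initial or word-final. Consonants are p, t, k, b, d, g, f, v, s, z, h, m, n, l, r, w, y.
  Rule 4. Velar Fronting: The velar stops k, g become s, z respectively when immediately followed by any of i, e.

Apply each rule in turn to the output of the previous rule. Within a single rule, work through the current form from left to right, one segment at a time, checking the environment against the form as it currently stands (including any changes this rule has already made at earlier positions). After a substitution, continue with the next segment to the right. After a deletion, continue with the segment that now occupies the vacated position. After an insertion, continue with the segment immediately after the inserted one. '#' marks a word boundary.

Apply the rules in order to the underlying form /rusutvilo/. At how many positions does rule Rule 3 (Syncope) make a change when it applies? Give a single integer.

2

Rule 1 Vowel Lowering: [rusutvilo] → [rusutvelo]
Rule 2 Progressive Voicing Assimilation: [rusutvelo] → [rusutfelo]
Rule 3 Syncope: [rusutfelo] → [rstfelo]
Rule 4 Velar Fronting: no change — [rstfelo]
Rule Rule 3 changed 2 position(s).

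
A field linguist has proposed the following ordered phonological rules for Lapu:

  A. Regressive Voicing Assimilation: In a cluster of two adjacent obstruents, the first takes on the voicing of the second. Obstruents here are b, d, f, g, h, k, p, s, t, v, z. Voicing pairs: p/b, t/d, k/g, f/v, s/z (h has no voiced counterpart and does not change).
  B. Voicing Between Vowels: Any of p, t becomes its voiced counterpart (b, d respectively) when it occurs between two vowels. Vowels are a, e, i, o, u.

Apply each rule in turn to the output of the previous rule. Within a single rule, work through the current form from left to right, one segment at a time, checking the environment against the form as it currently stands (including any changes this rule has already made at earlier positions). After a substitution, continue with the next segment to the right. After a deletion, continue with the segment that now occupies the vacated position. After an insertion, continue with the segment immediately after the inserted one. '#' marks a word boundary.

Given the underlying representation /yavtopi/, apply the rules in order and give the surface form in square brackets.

[yaftobi]

A Regressive Voicing Assimilation: [yavtopi] → [yaftopi]
B Voicing Between Vowels: [yaftopi] → [yaftobi]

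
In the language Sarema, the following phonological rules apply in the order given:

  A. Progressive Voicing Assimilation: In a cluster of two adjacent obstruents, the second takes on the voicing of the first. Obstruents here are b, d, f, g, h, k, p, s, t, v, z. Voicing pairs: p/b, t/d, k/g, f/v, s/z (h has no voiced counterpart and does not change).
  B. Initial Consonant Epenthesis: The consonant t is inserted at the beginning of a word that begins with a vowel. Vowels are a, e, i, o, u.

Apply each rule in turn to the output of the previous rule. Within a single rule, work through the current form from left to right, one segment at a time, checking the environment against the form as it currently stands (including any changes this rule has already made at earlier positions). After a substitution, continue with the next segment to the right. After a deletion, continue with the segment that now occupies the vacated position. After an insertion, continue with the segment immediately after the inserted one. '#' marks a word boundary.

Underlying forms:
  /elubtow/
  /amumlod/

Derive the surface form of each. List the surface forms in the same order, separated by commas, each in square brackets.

[telubdow], [tamumlod]

/elubtow/:
  A Progressive Voicing Assimilation: [elubtow] → [elubdow]
  B Initial Consonant Epenthesis: [elubdow] → [telubdow]
/amumlod/:
  A Progressive Voicing Assimilation: no change — [amumlod]
  B Initial Consonant Epenthesis: [amumlod] → [tamumlod]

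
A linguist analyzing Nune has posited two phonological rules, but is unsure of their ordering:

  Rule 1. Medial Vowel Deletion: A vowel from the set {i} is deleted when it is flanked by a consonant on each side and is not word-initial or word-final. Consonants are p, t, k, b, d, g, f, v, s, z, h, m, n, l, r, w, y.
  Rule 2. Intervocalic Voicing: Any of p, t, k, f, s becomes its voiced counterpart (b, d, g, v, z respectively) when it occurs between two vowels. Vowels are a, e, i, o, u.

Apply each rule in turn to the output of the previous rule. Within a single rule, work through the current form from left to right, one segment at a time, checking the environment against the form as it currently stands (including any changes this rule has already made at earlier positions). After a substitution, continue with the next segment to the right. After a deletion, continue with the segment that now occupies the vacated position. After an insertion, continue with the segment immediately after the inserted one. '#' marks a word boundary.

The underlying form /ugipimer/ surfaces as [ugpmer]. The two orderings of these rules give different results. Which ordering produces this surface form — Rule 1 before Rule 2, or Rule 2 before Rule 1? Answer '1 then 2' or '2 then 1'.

Order 1 then 2:
  1 Medial Vowel Deletion: [ugipimer] → [ugpmer]
  2 Intervocalic Voicing: no change — [ugpmer]
  result: [ugpmer]
Order 2 then 1:
  2 Intervocalic Voicing: [ugipimer] → [ugibimer]
  1 Medial Vowel Deletion: [ugibimer] → [ugbmer]
  result: [ugbmer]

1 then 2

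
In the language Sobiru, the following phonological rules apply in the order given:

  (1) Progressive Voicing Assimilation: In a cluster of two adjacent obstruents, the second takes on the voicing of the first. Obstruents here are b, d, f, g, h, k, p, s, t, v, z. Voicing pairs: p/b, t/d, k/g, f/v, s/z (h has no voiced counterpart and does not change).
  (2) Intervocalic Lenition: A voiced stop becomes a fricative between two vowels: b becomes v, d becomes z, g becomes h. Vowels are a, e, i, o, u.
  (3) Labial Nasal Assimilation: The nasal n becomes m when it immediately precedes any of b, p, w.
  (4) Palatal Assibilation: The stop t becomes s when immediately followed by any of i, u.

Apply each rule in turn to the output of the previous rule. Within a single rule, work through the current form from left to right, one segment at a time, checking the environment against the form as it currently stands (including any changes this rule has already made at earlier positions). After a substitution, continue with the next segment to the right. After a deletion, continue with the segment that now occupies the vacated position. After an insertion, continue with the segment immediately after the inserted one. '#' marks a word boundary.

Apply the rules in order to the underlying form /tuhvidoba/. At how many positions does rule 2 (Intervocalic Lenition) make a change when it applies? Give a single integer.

(1) Progressive Voicing Assimilation: [tuhvidoba] → [tuhfidoba]
(2) Intervocalic Lenition: [tuhfidoba] → [tuhfizova]
(3) Labial Nasal Assimilation: no change — [tuhfizova]
(4) Palatal Assibilation: [tuhfizova] → [suhfizova]
Rule 2 changed 2 position(s).

2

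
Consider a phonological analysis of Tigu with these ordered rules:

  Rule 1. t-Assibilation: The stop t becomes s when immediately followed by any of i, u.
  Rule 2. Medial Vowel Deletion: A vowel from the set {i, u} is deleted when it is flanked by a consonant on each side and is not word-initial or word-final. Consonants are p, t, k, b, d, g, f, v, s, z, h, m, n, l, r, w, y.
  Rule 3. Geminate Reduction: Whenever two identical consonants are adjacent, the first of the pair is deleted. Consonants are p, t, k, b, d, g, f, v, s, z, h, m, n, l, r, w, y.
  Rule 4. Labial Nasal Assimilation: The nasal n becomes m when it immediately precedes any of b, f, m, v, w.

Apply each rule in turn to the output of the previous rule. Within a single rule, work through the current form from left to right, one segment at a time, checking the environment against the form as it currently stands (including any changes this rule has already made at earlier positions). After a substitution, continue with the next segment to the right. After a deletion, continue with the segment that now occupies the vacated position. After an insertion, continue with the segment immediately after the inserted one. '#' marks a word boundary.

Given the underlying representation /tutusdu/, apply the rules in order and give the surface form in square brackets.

[sdu]

Rule 1 t-Assibilation: [tutusdu] → [sususdu]
Rule 2 Medial Vowel Deletion: [sususdu] → [sssdu]
Rule 3 Geminate Reduction: [sssdu] → [sdu]
Rule 4 Labial Nasal Assimilation: no change — [sdu]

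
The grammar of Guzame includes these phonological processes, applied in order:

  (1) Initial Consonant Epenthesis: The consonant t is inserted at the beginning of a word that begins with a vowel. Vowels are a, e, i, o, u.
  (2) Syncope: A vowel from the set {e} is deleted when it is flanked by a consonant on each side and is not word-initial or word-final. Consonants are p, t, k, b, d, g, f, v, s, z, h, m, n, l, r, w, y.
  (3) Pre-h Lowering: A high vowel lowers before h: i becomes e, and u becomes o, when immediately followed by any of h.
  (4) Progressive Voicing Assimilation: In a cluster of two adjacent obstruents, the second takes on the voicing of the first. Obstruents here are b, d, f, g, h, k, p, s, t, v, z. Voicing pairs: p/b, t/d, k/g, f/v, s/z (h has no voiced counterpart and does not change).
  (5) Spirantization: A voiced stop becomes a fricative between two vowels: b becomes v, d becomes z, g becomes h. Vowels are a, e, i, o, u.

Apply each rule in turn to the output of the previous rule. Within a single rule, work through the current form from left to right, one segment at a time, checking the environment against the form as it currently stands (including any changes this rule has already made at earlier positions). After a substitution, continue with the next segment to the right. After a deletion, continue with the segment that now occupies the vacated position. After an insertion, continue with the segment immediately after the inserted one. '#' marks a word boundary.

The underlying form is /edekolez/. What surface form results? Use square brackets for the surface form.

(1) Initial Consonant Epenthesis: [edekolez] → [tedekolez]
(2) Syncope: [tedekolez] → [tdkolz]
(3) Pre-h Lowering: no change — [tdkolz]
(4) Progressive Voicing Assimilation: [tdkolz] → [ttkolz]
(5) Spirantization: no change — [ttkolz]

[ttkolz]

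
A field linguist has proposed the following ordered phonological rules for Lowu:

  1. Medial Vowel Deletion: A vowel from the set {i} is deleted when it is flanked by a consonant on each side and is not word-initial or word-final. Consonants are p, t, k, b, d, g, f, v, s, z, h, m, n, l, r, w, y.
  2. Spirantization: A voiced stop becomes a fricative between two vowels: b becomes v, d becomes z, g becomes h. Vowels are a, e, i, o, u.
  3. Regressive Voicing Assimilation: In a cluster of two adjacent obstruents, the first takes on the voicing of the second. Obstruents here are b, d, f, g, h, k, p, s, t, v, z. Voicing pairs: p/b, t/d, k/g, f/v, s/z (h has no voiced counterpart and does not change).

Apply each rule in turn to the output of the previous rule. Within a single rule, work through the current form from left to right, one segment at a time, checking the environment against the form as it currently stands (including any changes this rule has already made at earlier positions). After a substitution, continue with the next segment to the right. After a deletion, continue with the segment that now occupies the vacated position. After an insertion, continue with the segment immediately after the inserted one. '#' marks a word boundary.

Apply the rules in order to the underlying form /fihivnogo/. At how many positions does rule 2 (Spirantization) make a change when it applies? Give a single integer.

1

1 Medial Vowel Deletion: [fihivnogo] → [fhvnogo]
2 Spirantization: [fhvnogo] → [fhvnoho]
3 Regressive Voicing Assimilation: no change — [fhvnoho]
Rule 2 changed 1 position(s).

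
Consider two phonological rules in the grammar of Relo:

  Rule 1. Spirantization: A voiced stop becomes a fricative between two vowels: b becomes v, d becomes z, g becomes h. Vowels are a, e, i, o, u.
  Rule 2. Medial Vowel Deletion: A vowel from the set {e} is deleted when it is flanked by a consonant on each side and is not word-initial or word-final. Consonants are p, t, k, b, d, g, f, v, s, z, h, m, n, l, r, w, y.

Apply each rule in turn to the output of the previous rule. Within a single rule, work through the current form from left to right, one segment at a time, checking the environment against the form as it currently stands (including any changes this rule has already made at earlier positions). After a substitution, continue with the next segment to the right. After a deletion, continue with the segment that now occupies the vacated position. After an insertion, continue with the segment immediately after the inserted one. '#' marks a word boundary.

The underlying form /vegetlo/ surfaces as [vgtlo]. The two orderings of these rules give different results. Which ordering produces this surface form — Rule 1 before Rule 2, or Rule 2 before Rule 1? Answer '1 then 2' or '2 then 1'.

2 then 1

Order 1 then 2:
  1 Spirantization: [vegetlo] → [vehetlo]
  2 Medial Vowel Deletion: [vehetlo] → [vhtlo]
  result: [vhtlo]
Order 2 then 1:
  2 Medial Vowel Deletion: [vegetlo] → [vgtlo]
  1 Spirantization: no change — [vgtlo]
  result: [vgtlo]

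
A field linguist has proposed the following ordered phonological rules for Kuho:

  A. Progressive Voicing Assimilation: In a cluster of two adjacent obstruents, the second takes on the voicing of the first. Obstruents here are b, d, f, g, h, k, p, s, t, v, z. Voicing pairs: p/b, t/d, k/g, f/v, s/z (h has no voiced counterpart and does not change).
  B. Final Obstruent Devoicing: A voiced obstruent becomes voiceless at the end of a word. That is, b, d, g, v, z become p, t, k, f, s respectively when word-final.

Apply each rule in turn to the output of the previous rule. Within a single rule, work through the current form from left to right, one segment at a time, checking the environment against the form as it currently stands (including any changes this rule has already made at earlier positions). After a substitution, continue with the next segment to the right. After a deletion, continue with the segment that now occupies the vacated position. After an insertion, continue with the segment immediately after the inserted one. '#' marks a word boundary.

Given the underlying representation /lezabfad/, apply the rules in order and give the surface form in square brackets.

A Progressive Voicing Assimilation: [lezabfad] → [lezabvad]
B Final Obstruent Devoicing: [lezabvad] → [lezabvat]

[lezabvat]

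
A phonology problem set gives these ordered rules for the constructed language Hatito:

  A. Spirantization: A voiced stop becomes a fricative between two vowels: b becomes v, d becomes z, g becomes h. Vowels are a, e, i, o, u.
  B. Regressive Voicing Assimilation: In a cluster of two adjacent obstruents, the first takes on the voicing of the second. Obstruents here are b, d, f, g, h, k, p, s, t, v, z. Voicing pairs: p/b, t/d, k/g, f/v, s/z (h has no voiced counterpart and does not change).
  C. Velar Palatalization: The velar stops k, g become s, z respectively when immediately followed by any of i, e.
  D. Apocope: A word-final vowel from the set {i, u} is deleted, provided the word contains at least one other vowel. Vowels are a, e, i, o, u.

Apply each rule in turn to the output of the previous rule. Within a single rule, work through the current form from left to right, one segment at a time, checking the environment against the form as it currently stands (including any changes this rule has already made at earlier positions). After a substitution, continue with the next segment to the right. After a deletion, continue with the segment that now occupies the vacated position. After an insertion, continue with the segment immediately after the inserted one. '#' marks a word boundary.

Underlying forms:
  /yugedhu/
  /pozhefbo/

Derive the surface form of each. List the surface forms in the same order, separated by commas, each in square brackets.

/yugedhu/:
  A Spirantization: [yugedhu] → [yuhedhu]
  B Regressive Voicing Assimilation: [yuhedhu] → [yuhethu]
  C Velar Palatalization: no change — [yuhethu]
  D Apocope: [yuhethu] → [yuheth]
/pozhefbo/:
  A Spirantization: no change — [pozhefbo]
  B Regressive Voicing Assimilation: [pozhefbo] → [poshevbo]
  C Velar Palatalization: no change — [poshevbo]
  D Apocope: no change — [poshevbo]

[yuheth], [poshevbo]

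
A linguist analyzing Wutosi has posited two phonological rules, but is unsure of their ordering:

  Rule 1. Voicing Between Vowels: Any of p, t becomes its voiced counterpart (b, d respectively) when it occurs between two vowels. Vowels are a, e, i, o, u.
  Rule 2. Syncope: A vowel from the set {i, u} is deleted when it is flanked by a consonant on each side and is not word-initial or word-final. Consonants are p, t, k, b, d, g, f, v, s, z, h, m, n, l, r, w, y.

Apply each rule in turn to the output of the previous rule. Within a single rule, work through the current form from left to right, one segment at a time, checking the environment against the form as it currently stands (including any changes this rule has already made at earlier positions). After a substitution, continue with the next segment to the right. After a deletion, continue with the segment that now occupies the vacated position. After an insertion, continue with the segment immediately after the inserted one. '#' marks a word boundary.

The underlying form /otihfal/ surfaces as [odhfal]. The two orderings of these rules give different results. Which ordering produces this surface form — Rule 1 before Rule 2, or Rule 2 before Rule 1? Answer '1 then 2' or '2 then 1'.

1 then 2

Order 1 then 2:
  1 Voicing Between Vowels: [otihfal] → [odihfal]
  2 Syncope: [odihfal] → [odhfal]
  result: [odhfal]
Order 2 then 1:
  2 Syncope: [otihfal] → [othfal]
  1 Voicing Between Vowels: no change — [othfal]
  result: [othfal]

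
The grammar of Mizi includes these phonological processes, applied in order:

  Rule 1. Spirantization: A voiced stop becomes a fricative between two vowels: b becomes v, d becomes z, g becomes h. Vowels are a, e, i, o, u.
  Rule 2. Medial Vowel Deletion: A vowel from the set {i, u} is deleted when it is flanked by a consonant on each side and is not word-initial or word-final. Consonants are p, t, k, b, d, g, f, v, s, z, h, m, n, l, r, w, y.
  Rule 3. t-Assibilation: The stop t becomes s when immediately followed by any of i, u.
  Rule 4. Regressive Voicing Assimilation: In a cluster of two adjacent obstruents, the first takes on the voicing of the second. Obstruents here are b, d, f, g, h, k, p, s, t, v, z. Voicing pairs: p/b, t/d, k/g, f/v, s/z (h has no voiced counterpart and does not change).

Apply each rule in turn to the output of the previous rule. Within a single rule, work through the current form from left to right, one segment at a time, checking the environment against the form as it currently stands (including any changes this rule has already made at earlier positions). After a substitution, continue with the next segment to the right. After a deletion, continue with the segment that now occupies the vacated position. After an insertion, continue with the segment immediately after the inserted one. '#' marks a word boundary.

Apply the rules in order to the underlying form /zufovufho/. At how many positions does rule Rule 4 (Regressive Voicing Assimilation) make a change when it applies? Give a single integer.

Rule 1 Spirantization: no change — [zufovufho]
Rule 2 Medial Vowel Deletion: [zufovufho] → [zfovfho]
Rule 3 t-Assibilation: no change — [zfovfho]
Rule 4 Regressive Voicing Assimilation: [zfovfho] → [sfoffho]
Rule Rule 4 changed 2 position(s).

2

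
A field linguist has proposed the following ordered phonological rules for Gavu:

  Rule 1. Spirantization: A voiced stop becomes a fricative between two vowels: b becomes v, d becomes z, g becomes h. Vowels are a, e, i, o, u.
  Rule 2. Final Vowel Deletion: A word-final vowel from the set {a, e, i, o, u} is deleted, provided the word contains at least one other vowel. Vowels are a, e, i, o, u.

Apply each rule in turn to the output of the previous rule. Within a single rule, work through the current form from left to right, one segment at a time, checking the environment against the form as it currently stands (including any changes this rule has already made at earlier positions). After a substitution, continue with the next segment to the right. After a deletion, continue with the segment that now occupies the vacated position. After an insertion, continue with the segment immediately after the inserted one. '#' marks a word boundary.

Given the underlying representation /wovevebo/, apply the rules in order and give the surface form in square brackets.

[wovevev]

Rule 1 Spirantization: [wovevebo] → [wovevevo]
Rule 2 Final Vowel Deletion: [wovevevo] → [wovevev]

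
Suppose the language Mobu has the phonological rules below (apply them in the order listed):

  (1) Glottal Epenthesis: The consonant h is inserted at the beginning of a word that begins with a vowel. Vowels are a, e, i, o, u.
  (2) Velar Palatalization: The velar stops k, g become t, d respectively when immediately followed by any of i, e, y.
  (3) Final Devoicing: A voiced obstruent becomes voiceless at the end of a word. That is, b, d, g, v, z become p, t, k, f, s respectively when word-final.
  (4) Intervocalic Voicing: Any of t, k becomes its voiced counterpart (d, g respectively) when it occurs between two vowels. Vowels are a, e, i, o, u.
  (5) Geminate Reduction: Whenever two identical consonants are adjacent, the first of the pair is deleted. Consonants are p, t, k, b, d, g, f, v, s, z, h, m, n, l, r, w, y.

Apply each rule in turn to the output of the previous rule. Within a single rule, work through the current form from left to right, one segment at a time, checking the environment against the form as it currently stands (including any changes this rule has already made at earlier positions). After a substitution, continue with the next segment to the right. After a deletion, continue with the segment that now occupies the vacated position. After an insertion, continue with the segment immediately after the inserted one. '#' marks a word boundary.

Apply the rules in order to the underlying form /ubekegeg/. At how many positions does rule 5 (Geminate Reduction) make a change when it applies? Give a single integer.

(1) Glottal Epenthesis: [ubekegeg] → [hubekegeg]
(2) Velar Palatalization: [hubekegeg] → [hubetedeg]
(3) Final Devoicing: [hubetedeg] → [hubetedek]
(4) Intervocalic Voicing: [hubetedek] → [hubededek]
(5) Geminate Reduction: no change — [hubededek]
Rule 5 changed 0 position(s).

0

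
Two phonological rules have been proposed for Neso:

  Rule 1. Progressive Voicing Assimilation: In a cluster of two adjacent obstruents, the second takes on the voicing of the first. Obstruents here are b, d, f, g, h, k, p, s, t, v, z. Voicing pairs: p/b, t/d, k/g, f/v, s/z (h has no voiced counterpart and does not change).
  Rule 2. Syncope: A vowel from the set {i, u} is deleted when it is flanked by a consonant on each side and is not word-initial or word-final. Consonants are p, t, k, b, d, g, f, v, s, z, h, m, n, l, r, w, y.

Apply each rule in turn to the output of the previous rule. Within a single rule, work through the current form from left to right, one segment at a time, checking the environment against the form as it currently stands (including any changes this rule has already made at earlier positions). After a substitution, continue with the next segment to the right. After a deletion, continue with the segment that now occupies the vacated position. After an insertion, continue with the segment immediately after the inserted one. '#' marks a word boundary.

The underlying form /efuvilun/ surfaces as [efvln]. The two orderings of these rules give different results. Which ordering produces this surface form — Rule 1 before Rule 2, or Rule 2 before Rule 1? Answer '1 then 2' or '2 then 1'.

1 then 2

Order 1 then 2:
  1 Progressive Voicing Assimilation: no change — [efuvilun]
  2 Syncope: [efuvilun] → [efvln]
  result: [efvln]
Order 2 then 1:
  2 Syncope: [efuvilun] → [efvln]
  1 Progressive Voicing Assimilation: [efvln] → [effln]
  result: [effln]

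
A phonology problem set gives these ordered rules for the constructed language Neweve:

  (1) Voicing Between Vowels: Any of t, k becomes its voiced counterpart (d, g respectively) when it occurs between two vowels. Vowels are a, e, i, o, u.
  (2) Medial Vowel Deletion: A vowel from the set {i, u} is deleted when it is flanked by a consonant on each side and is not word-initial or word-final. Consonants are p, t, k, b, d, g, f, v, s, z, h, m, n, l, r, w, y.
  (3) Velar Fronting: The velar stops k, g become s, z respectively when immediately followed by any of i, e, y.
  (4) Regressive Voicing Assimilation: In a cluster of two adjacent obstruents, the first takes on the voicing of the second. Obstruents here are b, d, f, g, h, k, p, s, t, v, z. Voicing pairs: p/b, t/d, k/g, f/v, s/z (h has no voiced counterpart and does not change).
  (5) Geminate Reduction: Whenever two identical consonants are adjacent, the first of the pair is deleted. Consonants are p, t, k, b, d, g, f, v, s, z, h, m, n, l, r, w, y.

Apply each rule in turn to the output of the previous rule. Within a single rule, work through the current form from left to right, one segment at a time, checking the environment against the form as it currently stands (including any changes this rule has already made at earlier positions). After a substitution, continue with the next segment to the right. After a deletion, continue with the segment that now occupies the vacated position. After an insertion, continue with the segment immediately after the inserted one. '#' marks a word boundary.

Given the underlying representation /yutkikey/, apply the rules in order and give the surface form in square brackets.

[ytgzey]

(1) Voicing Between Vowels: [yutkikey] → [yutkigey]
(2) Medial Vowel Deletion: [yutkigey] → [ytkgey]
(3) Velar Fronting: [ytkgey] → [ytkzey]
(4) Regressive Voicing Assimilation: [ytkzey] → [ytgzey]
(5) Geminate Reduction: no change — [ytgzey]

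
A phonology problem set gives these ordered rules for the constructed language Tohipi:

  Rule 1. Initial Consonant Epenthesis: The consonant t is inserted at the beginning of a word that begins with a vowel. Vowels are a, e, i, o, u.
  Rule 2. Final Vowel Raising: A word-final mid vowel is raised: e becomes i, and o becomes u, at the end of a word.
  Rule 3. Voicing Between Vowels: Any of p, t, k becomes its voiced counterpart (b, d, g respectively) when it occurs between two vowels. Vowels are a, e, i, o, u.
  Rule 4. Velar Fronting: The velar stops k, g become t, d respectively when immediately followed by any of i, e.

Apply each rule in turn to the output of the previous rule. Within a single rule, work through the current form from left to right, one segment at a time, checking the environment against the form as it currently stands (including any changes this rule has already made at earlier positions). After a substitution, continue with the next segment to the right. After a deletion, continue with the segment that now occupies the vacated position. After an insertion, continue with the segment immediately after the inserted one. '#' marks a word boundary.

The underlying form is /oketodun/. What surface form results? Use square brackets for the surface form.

Rule 1 Initial Consonant Epenthesis: [oketodun] → [toketodun]
Rule 2 Final Vowel Raising: no change — [toketodun]
Rule 3 Voicing Between Vowels: [toketodun] → [togedodun]
Rule 4 Velar Fronting: [togedodun] → [todedodun]

[todedodun]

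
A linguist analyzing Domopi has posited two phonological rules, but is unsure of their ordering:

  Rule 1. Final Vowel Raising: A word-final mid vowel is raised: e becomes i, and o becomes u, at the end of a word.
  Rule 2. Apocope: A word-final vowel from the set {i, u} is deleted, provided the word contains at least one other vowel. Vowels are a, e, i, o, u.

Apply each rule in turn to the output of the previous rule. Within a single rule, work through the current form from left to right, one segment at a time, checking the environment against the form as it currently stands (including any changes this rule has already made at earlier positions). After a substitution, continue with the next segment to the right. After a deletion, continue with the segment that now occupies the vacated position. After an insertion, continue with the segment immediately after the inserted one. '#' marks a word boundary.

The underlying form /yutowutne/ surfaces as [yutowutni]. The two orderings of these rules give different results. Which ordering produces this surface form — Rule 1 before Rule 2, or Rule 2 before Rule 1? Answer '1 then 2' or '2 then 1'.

Order 1 then 2:
  1 Final Vowel Raising: [yutowutne] → [yutowutni]
  2 Apocope: [yutowutni] → [yutowutn]
  result: [yutowutn]
Order 2 then 1:
  2 Apocope: no change — [yutowutne]
  1 Final Vowel Raising: [yutowutne] → [yutowutni]
  result: [yutowutni]

2 then 1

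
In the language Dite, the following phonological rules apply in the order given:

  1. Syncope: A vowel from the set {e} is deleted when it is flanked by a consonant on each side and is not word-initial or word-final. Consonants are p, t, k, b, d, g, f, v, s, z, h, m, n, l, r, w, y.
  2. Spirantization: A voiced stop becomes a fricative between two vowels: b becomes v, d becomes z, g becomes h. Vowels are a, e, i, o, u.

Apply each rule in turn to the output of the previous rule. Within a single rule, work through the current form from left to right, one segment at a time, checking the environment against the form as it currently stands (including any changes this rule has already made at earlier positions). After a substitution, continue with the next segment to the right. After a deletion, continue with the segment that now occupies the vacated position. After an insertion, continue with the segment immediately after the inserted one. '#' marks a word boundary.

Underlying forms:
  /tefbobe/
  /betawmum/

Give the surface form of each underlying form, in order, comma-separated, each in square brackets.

[tfbove], [btawmum]

/tefbobe/:
  1 Syncope: [tefbobe] → [tfbobe]
  2 Spirantization: [tfbobe] → [tfbove]
/betawmum/:
  1 Syncope: [betawmum] → [btawmum]
  2 Spirantization: no change — [btawmum]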